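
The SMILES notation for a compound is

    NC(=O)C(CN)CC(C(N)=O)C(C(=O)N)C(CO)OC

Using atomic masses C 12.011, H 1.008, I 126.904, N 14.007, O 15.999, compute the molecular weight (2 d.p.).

290.32 g/mol

First, the molecular formula is C11H22N4O5 (counting implicit H from valence).
  C: 11 × 12.011 = 132.121
  H: 22 × 1.008 = 22.176
  N: 4 × 14.007 = 56.028
  O: 5 × 15.999 = 79.995
Sum: 11×12.011 + 22×1.008 + 4×14.007 + 5×15.999 = 290.320 → 290.32 g/mol.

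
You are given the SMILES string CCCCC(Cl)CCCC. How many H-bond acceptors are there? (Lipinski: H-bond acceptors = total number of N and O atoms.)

0

N atoms: 0; O atoms: 0.
Lipinski HBA = 0 + 0 = 0.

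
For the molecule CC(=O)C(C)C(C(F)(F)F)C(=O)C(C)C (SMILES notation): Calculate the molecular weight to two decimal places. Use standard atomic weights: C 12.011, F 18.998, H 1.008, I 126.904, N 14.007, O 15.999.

224.22 g/mol

First, the molecular formula is C10H15F3O2 (counting implicit H from valence).
  C: 10 × 12.011 = 120.110
  F: 3 × 18.998 = 56.994
  H: 15 × 1.008 = 15.120
  O: 2 × 15.999 = 31.998
Sum: 10×12.011 + 3×18.998 + 15×1.008 + 2×15.999 = 224.222 → 224.22 g/mol.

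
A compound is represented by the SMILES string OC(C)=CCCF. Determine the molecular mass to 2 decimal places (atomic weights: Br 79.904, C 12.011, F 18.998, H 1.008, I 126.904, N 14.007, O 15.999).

First, the molecular formula is C5H9FO (counting implicit H from valence).
  C: 5 × 12.011 = 60.055
  F: 1 × 18.998 = 18.998
  H: 9 × 1.008 = 9.072
  O: 1 × 15.999 = 15.999
Sum: 5×12.011 + 1×18.998 + 9×1.008 + 1×15.999 = 104.124 → 104.12 g/mol.

104.12 g/mol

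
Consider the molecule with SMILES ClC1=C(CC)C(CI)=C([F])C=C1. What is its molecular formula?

Walk through each heavy atom and fill implicit hydrogens from standard valence (C 4, N 3, O 2, S 2, halogen 1):
  atom 1: Cl (halogen, monovalent) → 0 H
  atom 2: C, bond orders sum to 4 (valence 4) → 0 H
  atom 3: C, bond orders sum to 4 (valence 4) → 0 H
  atom 4: C, bond orders sum to 2 (valence 4) → 2 H
  atom 5: C, bond orders sum to 1 (valence 4) → 3 H
  atom 6: C, bond orders sum to 4 (valence 4) → 0 H
  atom 7: C, bond orders sum to 2 (valence 4) → 2 H
  atom 8: I (halogen, monovalent) → 0 H
  atom 9: C, bond orders sum to 4 (valence 4) → 0 H
  atom 10: F with explicit H count 0
  atom 11: C, bond orders sum to 3 (valence 4) → 1 H
  atom 12: C, bond orders sum to 3 (valence 4) → 1 H
Totals → C:9, H:9, Cl:1, F:1, I:1.

C9H9ClFI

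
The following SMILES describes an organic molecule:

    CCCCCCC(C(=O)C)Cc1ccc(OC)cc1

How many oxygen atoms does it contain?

Scan the SMILES for O atoms (remember two-letter symbols like Cl and Br are single atoms).
Oxygen count: 2.

2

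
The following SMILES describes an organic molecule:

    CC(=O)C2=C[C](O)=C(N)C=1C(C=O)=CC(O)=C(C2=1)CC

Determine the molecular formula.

C15H15NO4

Walk through each heavy atom and fill implicit hydrogens from standard valence (C 4, N 3, O 2, S 2, halogen 1):
  atom 1: C, bond orders sum to 1 (valence 4) → 3 H
  atom 2: C, bond orders sum to 4 (valence 4) → 0 H
  atom 3: O, bond orders sum to 2 (valence 2) → 0 H
  atom 4: C, bond orders sum to 4 (valence 4) → 0 H
  atom 5: C, bond orders sum to 3 (valence 4) → 1 H
  atom 6: C with explicit H count 0
  atom 7: O, bond orders sum to 1 (valence 2) → 1 H
  atom 8: C, bond orders sum to 4 (valence 4) → 0 H
  atom 9: N, bond orders sum to 1 (valence 3) → 2 H
  atom 10: C, bond orders sum to 4 (valence 4) → 0 H
  atom 11: C, bond orders sum to 4 (valence 4) → 0 H
  atom 12: C, bond orders sum to 3 (valence 4) → 1 H
  atom 13: O, bond orders sum to 2 (valence 2) → 0 H
  atom 14: C, bond orders sum to 3 (valence 4) → 1 H
  atom 15: C, bond orders sum to 4 (valence 4) → 0 H
  atom 16: O, bond orders sum to 1 (valence 2) → 1 H
  atom 17: C, bond orders sum to 4 (valence 4) → 0 H
  atom 18: C, bond orders sum to 4 (valence 4) → 0 H
  atom 19: C, bond orders sum to 2 (valence 4) → 2 H
  atom 20: C, bond orders sum to 1 (valence 4) → 3 H
Totals → C:15, H:15, N:1, O:4.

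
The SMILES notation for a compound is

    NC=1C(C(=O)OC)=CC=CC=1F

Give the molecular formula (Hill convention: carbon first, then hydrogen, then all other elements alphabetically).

Walk through each heavy atom and fill implicit hydrogens from standard valence (C 4, N 3, O 2, S 2, halogen 1):
  atom 1: N, bond orders sum to 1 (valence 3) → 2 H
  atom 2: C, bond orders sum to 4 (valence 4) → 0 H
  atom 3: C, bond orders sum to 4 (valence 4) → 0 H
  atom 4: C, bond orders sum to 4 (valence 4) → 0 H
  atom 5: O, bond orders sum to 2 (valence 2) → 0 H
  atom 6: O, bond orders sum to 2 (valence 2) → 0 H
  atom 7: C, bond orders sum to 1 (valence 4) → 3 H
  atom 8: C, bond orders sum to 3 (valence 4) → 1 H
  atom 9: C, bond orders sum to 3 (valence 4) → 1 H
  atom 10: C, bond orders sum to 3 (valence 4) → 1 H
  atom 11: C, bond orders sum to 4 (valence 4) → 0 H
  atom 12: F (halogen, monovalent) → 0 H
Totals → C:8, H:8, F:1, N:1, O:2.
In Hill order: C8H8FNO2.

C8H8FNO2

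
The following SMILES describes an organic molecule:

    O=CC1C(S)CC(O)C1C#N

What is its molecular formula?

Walk through each heavy atom and fill implicit hydrogens from standard valence (C 4, N 3, O 2, S 2, halogen 1):
  atom 1: O, bond orders sum to 2 (valence 2) → 0 H
  atom 2: C, bond orders sum to 3 (valence 4) → 1 H
  atom 3: C, bond orders sum to 3 (valence 4) → 1 H
  atom 4: C, bond orders sum to 3 (valence 4) → 1 H
  atom 5: S, bond orders sum to 1 (valence 2) → 1 H
  atom 6: C, bond orders sum to 2 (valence 4) → 2 H
  atom 7: C, bond orders sum to 3 (valence 4) → 1 H
  atom 8: O, bond orders sum to 1 (valence 2) → 1 H
  atom 9: C, bond orders sum to 3 (valence 4) → 1 H
  atom 10: C, bond orders sum to 4 (valence 4) → 0 H
  atom 11: N, bond orders sum to 3 (valence 3) → 0 H
Totals → C:7, H:9, N:1, O:2, S:1.
In Hill order: C7H9NO2S.

C7H9NO2S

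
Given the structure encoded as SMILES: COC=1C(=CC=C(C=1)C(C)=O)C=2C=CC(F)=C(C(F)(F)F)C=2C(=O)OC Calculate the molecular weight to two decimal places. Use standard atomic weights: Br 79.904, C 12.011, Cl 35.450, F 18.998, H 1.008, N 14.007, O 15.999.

370.30 g/mol

First, the molecular formula is C18H14F4O4 (counting implicit H from valence).
  C: 18 × 12.011 = 216.198
  F: 4 × 18.998 = 75.992
  H: 14 × 1.008 = 14.112
  O: 4 × 15.999 = 63.996
Sum: 18×12.011 + 4×18.998 + 14×1.008 + 4×15.999 = 370.298 → 370.30 g/mol.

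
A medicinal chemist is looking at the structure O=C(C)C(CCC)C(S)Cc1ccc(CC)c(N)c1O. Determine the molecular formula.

Walk through each heavy atom and fill implicit hydrogens from standard valence (C 4, N 3, O 2, S 2, halogen 1); for lowercase aromatic atoms, an aromatic c carries 1 H when it has two neighbours and 0 H with three, and aromatic n carries 0 H:
  atom 1: O, bond orders sum to 2 (valence 2) → 0 H
  atom 2: C, bond orders sum to 4 (valence 4) → 0 H
  atom 3: C, bond orders sum to 1 (valence 4) → 3 H
  atom 4: C, bond orders sum to 3 (valence 4) → 1 H
  atom 5: C, bond orders sum to 2 (valence 4) → 2 H
  atom 6: C, bond orders sum to 2 (valence 4) → 2 H
  atom 7: C, bond orders sum to 1 (valence 4) → 3 H
  atom 8: C, bond orders sum to 3 (valence 4) → 1 H
  atom 9: S, bond orders sum to 1 (valence 2) → 1 H
  atom 10: C, bond orders sum to 2 (valence 4) → 2 H
  atom 11: aromatic c, 3 neighbours → 0 H
  atom 12: aromatic c, 2 neighbours → 1 H
  atom 13: aromatic c, 2 neighbours → 1 H
  atom 14: aromatic c, 3 neighbours → 0 H
  atom 15: C, bond orders sum to 2 (valence 4) → 2 H
  atom 16: C, bond orders sum to 1 (valence 4) → 3 H
  atom 17: aromatic c, 3 neighbours → 0 H
  atom 18: N, bond orders sum to 1 (valence 3) → 2 H
  atom 19: aromatic c, 3 neighbours → 0 H
  atom 20: O, bond orders sum to 1 (valence 2) → 1 H
Totals → C:16, H:25, N:1, O:2, S:1.
In Hill order: C16H25NO2S.

C16H25NO2S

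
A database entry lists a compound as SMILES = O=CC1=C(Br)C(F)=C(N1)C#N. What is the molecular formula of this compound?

C6H2BrFN2O

Walk through each heavy atom and fill implicit hydrogens from standard valence (C 4, N 3, O 2, S 2, halogen 1):
  atom 1: O, bond orders sum to 2 (valence 2) → 0 H
  atom 2: C, bond orders sum to 3 (valence 4) → 1 H
  atom 3: C, bond orders sum to 4 (valence 4) → 0 H
  atom 4: C, bond orders sum to 4 (valence 4) → 0 H
  atom 5: Br (halogen, monovalent) → 0 H
  atom 6: C, bond orders sum to 4 (valence 4) → 0 H
  atom 7: F (halogen, monovalent) → 0 H
  atom 8: C, bond orders sum to 4 (valence 4) → 0 H
  atom 9: N, bond orders sum to 2 (valence 3) → 1 H
  atom 10: C, bond orders sum to 4 (valence 4) → 0 H
  atom 11: N, bond orders sum to 3 (valence 3) → 0 H
Totals → C:6, H:2, Br:1, F:1, N:2, O:1.
In Hill order: C6H2BrFN2O.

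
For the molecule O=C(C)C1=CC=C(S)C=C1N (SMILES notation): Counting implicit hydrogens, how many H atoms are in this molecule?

9

Walk through each heavy atom and fill implicit hydrogens from standard valence (C 4, N 3, O 2, S 2, halogen 1):
  atom 1: O, bond orders sum to 2 (valence 2) → 0 H
  atom 2: C, bond orders sum to 4 (valence 4) → 0 H
  atom 3: C, bond orders sum to 1 (valence 4) → 3 H
  atom 4: C, bond orders sum to 4 (valence 4) → 0 H
  atom 5: C, bond orders sum to 3 (valence 4) → 1 H
  atom 6: C, bond orders sum to 3 (valence 4) → 1 H
  atom 7: C, bond orders sum to 4 (valence 4) → 0 H
  atom 8: S, bond orders sum to 1 (valence 2) → 1 H
  atom 9: C, bond orders sum to 3 (valence 4) → 1 H
  atom 10: C, bond orders sum to 4 (valence 4) → 0 H
  atom 11: N, bond orders sum to 1 (valence 3) → 2 H
Total hydrogens: 9.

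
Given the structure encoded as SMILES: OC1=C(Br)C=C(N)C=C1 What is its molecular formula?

C6H6BrNO

Walk through each heavy atom and fill implicit hydrogens from standard valence (C 4, N 3, O 2, S 2, halogen 1):
  atom 1: O, bond orders sum to 1 (valence 2) → 1 H
  atom 2: C, bond orders sum to 4 (valence 4) → 0 H
  atom 3: C, bond orders sum to 4 (valence 4) → 0 H
  atom 4: Br (halogen, monovalent) → 0 H
  atom 5: C, bond orders sum to 3 (valence 4) → 1 H
  atom 6: C, bond orders sum to 4 (valence 4) → 0 H
  atom 7: N, bond orders sum to 1 (valence 3) → 2 H
  atom 8: C, bond orders sum to 3 (valence 4) → 1 H
  atom 9: C, bond orders sum to 3 (valence 4) → 1 H
Totals → C:6, H:6, Br:1, N:1, O:1.
In Hill order: C6H6BrNO.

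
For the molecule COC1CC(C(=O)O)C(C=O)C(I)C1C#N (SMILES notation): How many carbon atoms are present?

Count every carbon token in the SMILES (each C, including those in ring-closure positions and inside branches).
Carbon count: 10.

10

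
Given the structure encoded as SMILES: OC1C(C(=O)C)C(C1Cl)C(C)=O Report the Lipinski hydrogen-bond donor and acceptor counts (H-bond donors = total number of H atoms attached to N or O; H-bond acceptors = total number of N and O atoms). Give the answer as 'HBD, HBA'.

Donors: find every N or O and count the H atoms it carries.
  atom 1 (O): bond orders sum to 1 → 1 H
  atom 5 (O): bond orders sum to 2 → 0 H
  atom 12 (O): bond orders sum to 2 → 0 H
Lipinski HBD = 1.
Acceptors: N atoms = 0, O atoms = 3 → HBA = 3.

1, 3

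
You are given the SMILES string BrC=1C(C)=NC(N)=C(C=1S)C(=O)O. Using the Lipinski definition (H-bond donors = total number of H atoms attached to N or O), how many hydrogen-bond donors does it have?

3

Donors: find every N or O and count the H atoms it carries.
  atom 5 (N): bond orders sum to 3 → 0 H
  atom 7 (N): bond orders sum to 1 → 2 H
  atom 12 (O): bond orders sum to 2 → 0 H
  atom 13 (O): bond orders sum to 1 → 1 H
Lipinski HBD = 3.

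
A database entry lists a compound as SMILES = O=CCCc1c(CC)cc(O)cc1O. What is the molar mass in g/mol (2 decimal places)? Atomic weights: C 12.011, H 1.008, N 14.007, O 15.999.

First, the molecular formula is C11H14O3 (counting implicit H from valence).
  C: 11 × 12.011 = 132.121
  H: 14 × 1.008 = 14.112
  O: 3 × 15.999 = 47.997
Sum: 11×12.011 + 14×1.008 + 3×15.999 = 194.230 → 194.23 g/mol.

194.23 g/mol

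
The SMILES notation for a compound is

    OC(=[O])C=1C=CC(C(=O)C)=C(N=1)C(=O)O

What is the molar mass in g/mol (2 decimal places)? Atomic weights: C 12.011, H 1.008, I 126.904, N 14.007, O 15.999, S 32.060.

First, the molecular formula is C9H7NO5 (counting implicit H from valence).
  C: 9 × 12.011 = 108.099
  H: 7 × 1.008 = 7.056
  N: 1 × 14.007 = 14.007
  O: 5 × 15.999 = 79.995
Sum: 9×12.011 + 7×1.008 + 1×14.007 + 5×15.999 = 209.157 → 209.16 g/mol.

209.16 g/mol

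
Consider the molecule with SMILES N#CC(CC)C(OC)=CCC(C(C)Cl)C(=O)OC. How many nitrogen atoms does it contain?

1

Scan the SMILES for N atoms (remember two-letter symbols like Cl and Br are single atoms).
Nitrogen count: 1.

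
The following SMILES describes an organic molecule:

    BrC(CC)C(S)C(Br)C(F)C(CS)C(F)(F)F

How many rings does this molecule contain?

0

In SMILES, each pair of matching ring-closure digits denotes one ring-closing bond; the number of such bonds equals the number of independent rings.
Ring-closure bonds here: 0.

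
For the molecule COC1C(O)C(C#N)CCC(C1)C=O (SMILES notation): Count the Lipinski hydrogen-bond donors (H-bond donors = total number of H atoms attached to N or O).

1

Donors: find every N or O and count the H atoms it carries.
  atom 2 (O): bond orders sum to 2 → 0 H
  atom 5 (O): bond orders sum to 1 → 1 H
  atom 8 (N): bond orders sum to 3 → 0 H
  atom 14 (O): bond orders sum to 2 → 0 H
Lipinski HBD = 1.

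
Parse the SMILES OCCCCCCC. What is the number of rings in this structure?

0

In SMILES, each pair of matching ring-closure digits denotes one ring-closing bond; the number of such bonds equals the number of independent rings.
Ring-closure bonds here: 0.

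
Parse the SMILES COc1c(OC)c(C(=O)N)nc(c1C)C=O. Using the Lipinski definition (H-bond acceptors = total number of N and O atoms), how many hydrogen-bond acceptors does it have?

6

N atoms: 2; O atoms: 4.
Lipinski HBA = 2 + 4 = 6.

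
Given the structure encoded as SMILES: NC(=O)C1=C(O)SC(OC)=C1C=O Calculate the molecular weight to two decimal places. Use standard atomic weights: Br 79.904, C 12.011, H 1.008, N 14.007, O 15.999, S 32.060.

First, the molecular formula is C7H7NO4S (counting implicit H from valence).
  C: 7 × 12.011 = 84.077
  H: 7 × 1.008 = 7.056
  N: 1 × 14.007 = 14.007
  O: 4 × 15.999 = 63.996
  S: 1 × 32.060 = 32.060
Sum: 7×12.011 + 7×1.008 + 1×14.007 + 4×15.999 + 1×32.060 = 201.196 → 201.20 g/mol.

201.20 g/mol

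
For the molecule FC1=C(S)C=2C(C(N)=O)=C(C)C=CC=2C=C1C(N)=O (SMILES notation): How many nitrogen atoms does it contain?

Scan the SMILES for N atoms (remember two-letter symbols like Cl and Br are single atoms).
Nitrogen count: 2.

2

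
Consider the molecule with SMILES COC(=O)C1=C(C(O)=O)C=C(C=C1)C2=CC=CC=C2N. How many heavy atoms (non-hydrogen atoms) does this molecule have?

20

Every atom symbol written in the SMILES (organic subset) is one heavy atom; implicit H are not written.
Heavy atoms by element → C:15, N:1, O:4.
Total: 20.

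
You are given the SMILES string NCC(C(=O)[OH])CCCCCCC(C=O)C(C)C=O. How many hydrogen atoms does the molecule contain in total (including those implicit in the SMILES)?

25

Walk through each heavy atom and fill implicit hydrogens from standard valence (C 4, N 3, O 2, S 2, halogen 1):
  atom 1: N, bond orders sum to 1 (valence 3) → 2 H
  atom 2: C, bond orders sum to 2 (valence 4) → 2 H
  atom 3: C, bond orders sum to 3 (valence 4) → 1 H
  atom 4: C, bond orders sum to 4 (valence 4) → 0 H
  atom 5: O, bond orders sum to 2 (valence 2) → 0 H
  atom 6: O with explicit H count 1
  atom 7: C, bond orders sum to 2 (valence 4) → 2 H
  atom 8: C, bond orders sum to 2 (valence 4) → 2 H
  atom 9: C, bond orders sum to 2 (valence 4) → 2 H
  atom 10: C, bond orders sum to 2 (valence 4) → 2 H
  atom 11: C, bond orders sum to 2 (valence 4) → 2 H
  atom 12: C, bond orders sum to 2 (valence 4) → 2 H
  atom 13: C, bond orders sum to 3 (valence 4) → 1 H
  atom 14: C, bond orders sum to 3 (valence 4) → 1 H
  atom 15: O, bond orders sum to 2 (valence 2) → 0 H
  atom 16: C, bond orders sum to 3 (valence 4) → 1 H
  atom 17: C, bond orders sum to 1 (valence 4) → 3 H
  atom 18: C, bond orders sum to 3 (valence 4) → 1 H
  atom 19: O, bond orders sum to 2 (valence 2) → 0 H
Total hydrogens: 25.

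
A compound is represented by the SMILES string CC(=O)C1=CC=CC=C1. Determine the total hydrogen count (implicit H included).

8

Walk through each heavy atom and fill implicit hydrogens from standard valence (C 4, N 3, O 2, S 2, halogen 1):
  atom 1: C, bond orders sum to 1 (valence 4) → 3 H
  atom 2: C, bond orders sum to 4 (valence 4) → 0 H
  atom 3: O, bond orders sum to 2 (valence 2) → 0 H
  atom 4: C, bond orders sum to 4 (valence 4) → 0 H
  atom 5: C, bond orders sum to 3 (valence 4) → 1 H
  atom 6: C, bond orders sum to 3 (valence 4) → 1 H
  atom 7: C, bond orders sum to 3 (valence 4) → 1 H
  atom 8: C, bond orders sum to 3 (valence 4) → 1 H
  atom 9: C, bond orders sum to 3 (valence 4) → 1 H
Total hydrogens: 8.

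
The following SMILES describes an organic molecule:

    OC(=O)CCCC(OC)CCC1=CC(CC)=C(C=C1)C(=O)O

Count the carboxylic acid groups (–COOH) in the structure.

The carboxylic acid motif appears at heavy-atom positions 2, 20 in the SMILES.
Other groups present: 1 ether.
Carboxylic acid count: 2.

2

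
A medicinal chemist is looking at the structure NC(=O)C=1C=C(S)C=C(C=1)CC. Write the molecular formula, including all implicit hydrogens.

Walk through each heavy atom and fill implicit hydrogens from standard valence (C 4, N 3, O 2, S 2, halogen 1):
  atom 1: N, bond orders sum to 1 (valence 3) → 2 H
  atom 2: C, bond orders sum to 4 (valence 4) → 0 H
  atom 3: O, bond orders sum to 2 (valence 2) → 0 H
  atom 4: C, bond orders sum to 4 (valence 4) → 0 H
  atom 5: C, bond orders sum to 3 (valence 4) → 1 H
  atom 6: C, bond orders sum to 4 (valence 4) → 0 H
  atom 7: S, bond orders sum to 1 (valence 2) → 1 H
  atom 8: C, bond orders sum to 3 (valence 4) → 1 H
  atom 9: C, bond orders sum to 4 (valence 4) → 0 H
  atom 10: C, bond orders sum to 3 (valence 4) → 1 H
  atom 11: C, bond orders sum to 2 (valence 4) → 2 H
  atom 12: C, bond orders sum to 1 (valence 4) → 3 H
Totals → C:9, H:11, N:1, O:1, S:1.

C9H11NOS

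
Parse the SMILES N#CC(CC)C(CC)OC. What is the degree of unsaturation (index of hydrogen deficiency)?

Degree of unsaturation = (number of rings) + (number of π bonds).
Ring closures in the SMILES: 0.
π bonds: 1 triple bond (each 2 DoU) → 2 DoU from unsaturation.
Total DoU = 0 + 2 = 2.

2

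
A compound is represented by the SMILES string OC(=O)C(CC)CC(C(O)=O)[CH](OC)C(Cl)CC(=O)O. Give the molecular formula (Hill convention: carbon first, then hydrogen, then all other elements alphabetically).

Walk through each heavy atom and fill implicit hydrogens from standard valence (C 4, N 3, O 2, S 2, halogen 1):
  atom 1: O, bond orders sum to 1 (valence 2) → 1 H
  atom 2: C, bond orders sum to 4 (valence 4) → 0 H
  atom 3: O, bond orders sum to 2 (valence 2) → 0 H
  atom 4: C, bond orders sum to 3 (valence 4) → 1 H
  atom 5: C, bond orders sum to 2 (valence 4) → 2 H
  atom 6: C, bond orders sum to 1 (valence 4) → 3 H
  atom 7: C, bond orders sum to 2 (valence 4) → 2 H
  atom 8: C, bond orders sum to 3 (valence 4) → 1 H
  atom 9: C, bond orders sum to 4 (valence 4) → 0 H
  atom 10: O, bond orders sum to 1 (valence 2) → 1 H
  atom 11: O, bond orders sum to 2 (valence 2) → 0 H
  atom 12: C with explicit H count 1
  atom 13: O, bond orders sum to 2 (valence 2) → 0 H
  atom 14: C, bond orders sum to 1 (valence 4) → 3 H
  atom 15: C, bond orders sum to 3 (valence 4) → 1 H
  atom 16: Cl (halogen, monovalent) → 0 H
  atom 17: C, bond orders sum to 2 (valence 4) → 2 H
  atom 18: C, bond orders sum to 4 (valence 4) → 0 H
  atom 19: O, bond orders sum to 2 (valence 2) → 0 H
  atom 20: O, bond orders sum to 1 (valence 2) → 1 H
Totals → C:12, H:19, Cl:1, O:7.

C12H19ClO7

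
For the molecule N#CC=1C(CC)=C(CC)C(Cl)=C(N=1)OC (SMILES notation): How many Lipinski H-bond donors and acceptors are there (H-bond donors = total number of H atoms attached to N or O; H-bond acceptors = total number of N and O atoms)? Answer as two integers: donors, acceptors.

0, 3

Donors: find every N or O and count the H atoms it carries.
  atom 1 (N): bond orders sum to 3 → 0 H
  atom 13 (N): bond orders sum to 3 → 0 H
  atom 14 (O): bond orders sum to 2 → 0 H
Lipinski HBD = 0.
Acceptors: N atoms = 2, O atoms = 1 → HBA = 3.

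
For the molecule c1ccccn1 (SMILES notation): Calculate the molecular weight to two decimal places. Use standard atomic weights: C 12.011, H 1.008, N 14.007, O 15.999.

First, the molecular formula is C5H5N (counting implicit H from valence).
  C: 5 × 12.011 = 60.055
  H: 5 × 1.008 = 5.040
  N: 1 × 14.007 = 14.007
Sum: 5×12.011 + 5×1.008 + 1×14.007 = 79.102 → 79.10 g/mol.

79.10 g/mol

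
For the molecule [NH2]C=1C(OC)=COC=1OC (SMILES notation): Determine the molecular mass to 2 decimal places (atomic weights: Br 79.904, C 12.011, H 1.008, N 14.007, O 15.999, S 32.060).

First, the molecular formula is C6H9NO3 (counting implicit H from valence).
  C: 6 × 12.011 = 72.066
  H: 9 × 1.008 = 9.072
  N: 1 × 14.007 = 14.007
  O: 3 × 15.999 = 47.997
Sum: 6×12.011 + 9×1.008 + 1×14.007 + 3×15.999 = 143.142 → 143.14 g/mol.

143.14 g/mol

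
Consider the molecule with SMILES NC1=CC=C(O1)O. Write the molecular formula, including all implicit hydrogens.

Walk through each heavy atom and fill implicit hydrogens from standard valence (C 4, N 3, O 2, S 2, halogen 1):
  atom 1: N, bond orders sum to 1 (valence 3) → 2 H
  atom 2: C, bond orders sum to 4 (valence 4) → 0 H
  atom 3: C, bond orders sum to 3 (valence 4) → 1 H
  atom 4: C, bond orders sum to 3 (valence 4) → 1 H
  atom 5: C, bond orders sum to 4 (valence 4) → 0 H
  atom 6: O, bond orders sum to 2 (valence 2) → 0 H
  atom 7: O, bond orders sum to 1 (valence 2) → 1 H
Totals → C:4, H:5, N:1, O:2.

C4H5NO2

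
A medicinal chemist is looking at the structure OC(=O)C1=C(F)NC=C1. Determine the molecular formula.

C5H4FNO2

Walk through each heavy atom and fill implicit hydrogens from standard valence (C 4, N 3, O 2, S 2, halogen 1):
  atom 1: O, bond orders sum to 1 (valence 2) → 1 H
  atom 2: C, bond orders sum to 4 (valence 4) → 0 H
  atom 3: O, bond orders sum to 2 (valence 2) → 0 H
  atom 4: C, bond orders sum to 4 (valence 4) → 0 H
  atom 5: C, bond orders sum to 4 (valence 4) → 0 H
  atom 6: F (halogen, monovalent) → 0 H
  atom 7: N, bond orders sum to 2 (valence 3) → 1 H
  atom 8: C, bond orders sum to 3 (valence 4) → 1 H
  atom 9: C, bond orders sum to 3 (valence 4) → 1 H
Totals → C:5, H:4, F:1, N:1, O:2.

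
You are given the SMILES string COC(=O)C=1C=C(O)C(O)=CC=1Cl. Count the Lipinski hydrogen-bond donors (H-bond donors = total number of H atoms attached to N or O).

2

Donors: find every N or O and count the H atoms it carries.
  atom 2 (O): bond orders sum to 2 → 0 H
  atom 4 (O): bond orders sum to 2 → 0 H
  atom 8 (O): bond orders sum to 1 → 1 H
  atom 10 (O): bond orders sum to 1 → 1 H
Lipinski HBD = 2.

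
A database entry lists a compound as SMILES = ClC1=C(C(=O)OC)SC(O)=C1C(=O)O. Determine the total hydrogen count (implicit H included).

5

Walk through each heavy atom and fill implicit hydrogens from standard valence (C 4, N 3, O 2, S 2, halogen 1):
  atom 1: Cl (halogen, monovalent) → 0 H
  atom 2: C, bond orders sum to 4 (valence 4) → 0 H
  atom 3: C, bond orders sum to 4 (valence 4) → 0 H
  atom 4: C, bond orders sum to 4 (valence 4) → 0 H
  atom 5: O, bond orders sum to 2 (valence 2) → 0 H
  atom 6: O, bond orders sum to 2 (valence 2) → 0 H
  atom 7: C, bond orders sum to 1 (valence 4) → 3 H
  atom 8: S, bond orders sum to 2 (valence 2) → 0 H
  atom 9: C, bond orders sum to 4 (valence 4) → 0 H
  atom 10: O, bond orders sum to 1 (valence 2) → 1 H
  atom 11: C, bond orders sum to 4 (valence 4) → 0 H
  atom 12: C, bond orders sum to 4 (valence 4) → 0 H
  atom 13: O, bond orders sum to 2 (valence 2) → 0 H
  atom 14: O, bond orders sum to 1 (valence 2) → 1 H
Total hydrogens: 5.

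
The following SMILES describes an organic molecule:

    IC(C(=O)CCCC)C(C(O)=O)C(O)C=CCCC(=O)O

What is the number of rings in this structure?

0

In SMILES, each pair of matching ring-closure digits denotes one ring-closing bond; the number of such bonds equals the number of independent rings.
Ring-closure bonds here: 0.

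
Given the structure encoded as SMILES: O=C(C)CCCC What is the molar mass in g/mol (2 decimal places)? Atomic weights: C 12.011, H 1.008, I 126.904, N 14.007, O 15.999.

100.16 g/mol

First, the molecular formula is C6H12O (counting implicit H from valence).
  C: 6 × 12.011 = 72.066
  H: 12 × 1.008 = 12.096
  O: 1 × 15.999 = 15.999
Sum: 6×12.011 + 12×1.008 + 1×15.999 = 100.161 → 100.16 g/mol.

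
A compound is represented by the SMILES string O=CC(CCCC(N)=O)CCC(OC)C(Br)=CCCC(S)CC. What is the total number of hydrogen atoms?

Walk through each heavy atom and fill implicit hydrogens from standard valence (C 4, N 3, O 2, S 2, halogen 1):
  atom 1: O, bond orders sum to 2 (valence 2) → 0 H
  atom 2: C, bond orders sum to 3 (valence 4) → 1 H
  atom 3: C, bond orders sum to 3 (valence 4) → 1 H
  atom 4: C, bond orders sum to 2 (valence 4) → 2 H
  atom 5: C, bond orders sum to 2 (valence 4) → 2 H
  atom 6: C, bond orders sum to 2 (valence 4) → 2 H
  atom 7: C, bond orders sum to 4 (valence 4) → 0 H
  atom 8: N, bond orders sum to 1 (valence 3) → 2 H
  atom 9: O, bond orders sum to 2 (valence 2) → 0 H
  atom 10: C, bond orders sum to 2 (valence 4) → 2 H
  atom 11: C, bond orders sum to 2 (valence 4) → 2 H
  atom 12: C, bond orders sum to 3 (valence 4) → 1 H
  atom 13: O, bond orders sum to 2 (valence 2) → 0 H
  atom 14: C, bond orders sum to 1 (valence 4) → 3 H
  atom 15: C, bond orders sum to 4 (valence 4) → 0 H
  atom 16: Br (halogen, monovalent) → 0 H
  atom 17: C, bond orders sum to 3 (valence 4) → 1 H
  atom 18: C, bond orders sum to 2 (valence 4) → 2 H
  atom 19: C, bond orders sum to 2 (valence 4) → 2 H
  atom 20: C, bond orders sum to 3 (valence 4) → 1 H
  atom 21: S, bond orders sum to 1 (valence 2) → 1 H
  atom 22: C, bond orders sum to 2 (valence 4) → 2 H
  atom 23: C, bond orders sum to 1 (valence 4) → 3 H
Total hydrogens: 30.

30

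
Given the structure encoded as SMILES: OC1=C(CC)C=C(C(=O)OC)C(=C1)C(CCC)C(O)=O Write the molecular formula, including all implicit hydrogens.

C15H20O5

Walk through each heavy atom and fill implicit hydrogens from standard valence (C 4, N 3, O 2, S 2, halogen 1):
  atom 1: O, bond orders sum to 1 (valence 2) → 1 H
  atom 2: C, bond orders sum to 4 (valence 4) → 0 H
  atom 3: C, bond orders sum to 4 (valence 4) → 0 H
  atom 4: C, bond orders sum to 2 (valence 4) → 2 H
  atom 5: C, bond orders sum to 1 (valence 4) → 3 H
  atom 6: C, bond orders sum to 3 (valence 4) → 1 H
  atom 7: C, bond orders sum to 4 (valence 4) → 0 H
  atom 8: C, bond orders sum to 4 (valence 4) → 0 H
  atom 9: O, bond orders sum to 2 (valence 2) → 0 H
  atom 10: O, bond orders sum to 2 (valence 2) → 0 H
  atom 11: C, bond orders sum to 1 (valence 4) → 3 H
  atom 12: C, bond orders sum to 4 (valence 4) → 0 H
  atom 13: C, bond orders sum to 3 (valence 4) → 1 H
  atom 14: C, bond orders sum to 3 (valence 4) → 1 H
  atom 15: C, bond orders sum to 2 (valence 4) → 2 H
  atom 16: C, bond orders sum to 2 (valence 4) → 2 H
  atom 17: C, bond orders sum to 1 (valence 4) → 3 H
  atom 18: C, bond orders sum to 4 (valence 4) → 0 H
  atom 19: O, bond orders sum to 1 (valence 2) → 1 H
  atom 20: O, bond orders sum to 2 (valence 2) → 0 H
Totals → C:15, H:20, O:5.
In Hill order: C15H20O5.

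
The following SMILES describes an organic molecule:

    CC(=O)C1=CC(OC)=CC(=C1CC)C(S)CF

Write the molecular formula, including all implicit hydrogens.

C13H17FO2S

Walk through each heavy atom and fill implicit hydrogens from standard valence (C 4, N 3, O 2, S 2, halogen 1):
  atom 1: C, bond orders sum to 1 (valence 4) → 3 H
  atom 2: C, bond orders sum to 4 (valence 4) → 0 H
  atom 3: O, bond orders sum to 2 (valence 2) → 0 H
  atom 4: C, bond orders sum to 4 (valence 4) → 0 H
  atom 5: C, bond orders sum to 3 (valence 4) → 1 H
  atom 6: C, bond orders sum to 4 (valence 4) → 0 H
  atom 7: O, bond orders sum to 2 (valence 2) → 0 H
  atom 8: C, bond orders sum to 1 (valence 4) → 3 H
  atom 9: C, bond orders sum to 3 (valence 4) → 1 H
  atom 10: C, bond orders sum to 4 (valence 4) → 0 H
  atom 11: C, bond orders sum to 4 (valence 4) → 0 H
  atom 12: C, bond orders sum to 2 (valence 4) → 2 H
  atom 13: C, bond orders sum to 1 (valence 4) → 3 H
  atom 14: C, bond orders sum to 3 (valence 4) → 1 H
  atom 15: S, bond orders sum to 1 (valence 2) → 1 H
  atom 16: C, bond orders sum to 2 (valence 4) → 2 H
  atom 17: F (halogen, monovalent) → 0 H
Totals → C:13, H:17, F:1, O:2, S:1.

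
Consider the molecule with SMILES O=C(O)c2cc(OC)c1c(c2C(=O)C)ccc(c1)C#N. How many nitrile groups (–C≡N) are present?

The nitrile motif appears at heavy-atom position 19 in the SMILES.
Other groups present: 1 carboxylic acid, 1 ether, 1 ketone.
Nitrile count: 1.

1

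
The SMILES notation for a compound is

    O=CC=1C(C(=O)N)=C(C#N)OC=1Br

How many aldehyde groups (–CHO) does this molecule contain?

The aldehyde motif appears at heavy-atom position 2 in the SMILES.
Other groups present: 1 amide, 1 nitrile.
Aldehyde count: 1.

1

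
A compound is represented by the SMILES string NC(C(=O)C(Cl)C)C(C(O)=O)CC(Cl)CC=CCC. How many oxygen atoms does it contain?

Scan the SMILES for O atoms (remember two-letter symbols like Cl and Br are single atoms).
Oxygen count: 3.

3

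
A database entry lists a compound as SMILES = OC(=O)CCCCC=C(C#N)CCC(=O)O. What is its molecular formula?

C11H15NO4

Walk through each heavy atom and fill implicit hydrogens from standard valence (C 4, N 3, O 2, S 2, halogen 1):
  atom 1: O, bond orders sum to 1 (valence 2) → 1 H
  atom 2: C, bond orders sum to 4 (valence 4) → 0 H
  atom 3: O, bond orders sum to 2 (valence 2) → 0 H
  atom 4: C, bond orders sum to 2 (valence 4) → 2 H
  atom 5: C, bond orders sum to 2 (valence 4) → 2 H
  atom 6: C, bond orders sum to 2 (valence 4) → 2 H
  atom 7: C, bond orders sum to 2 (valence 4) → 2 H
  atom 8: C, bond orders sum to 3 (valence 4) → 1 H
  atom 9: C, bond orders sum to 4 (valence 4) → 0 H
  atom 10: C, bond orders sum to 4 (valence 4) → 0 H
  atom 11: N, bond orders sum to 3 (valence 3) → 0 H
  atom 12: C, bond orders sum to 2 (valence 4) → 2 H
  atom 13: C, bond orders sum to 2 (valence 4) → 2 H
  atom 14: C, bond orders sum to 4 (valence 4) → 0 H
  atom 15: O, bond orders sum to 2 (valence 2) → 0 H
  atom 16: O, bond orders sum to 1 (valence 2) → 1 H
Totals → C:11, H:15, N:1, O:4.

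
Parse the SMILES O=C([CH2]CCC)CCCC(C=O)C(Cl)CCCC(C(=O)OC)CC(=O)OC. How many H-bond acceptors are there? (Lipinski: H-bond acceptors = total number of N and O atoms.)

N atoms: 0; O atoms: 6.
Lipinski HBA = 0 + 6 = 6.

6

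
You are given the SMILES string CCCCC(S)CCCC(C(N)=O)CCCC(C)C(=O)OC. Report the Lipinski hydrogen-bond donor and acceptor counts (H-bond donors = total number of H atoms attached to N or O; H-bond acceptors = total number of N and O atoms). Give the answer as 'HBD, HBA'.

2, 4

Donors: find every N or O and count the H atoms it carries.
  atom 12 (N): bond orders sum to 1 → 2 H
  atom 13 (O): bond orders sum to 2 → 0 H
  atom 20 (O): bond orders sum to 2 → 0 H
  atom 21 (O): bond orders sum to 2 → 0 H
Lipinski HBD = 2.
Acceptors: N atoms = 1, O atoms = 3 → HBA = 4.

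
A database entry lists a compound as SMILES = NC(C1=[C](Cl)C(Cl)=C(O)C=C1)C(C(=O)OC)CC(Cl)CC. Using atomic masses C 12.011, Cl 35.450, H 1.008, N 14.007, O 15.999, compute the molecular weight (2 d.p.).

354.65 g/mol

First, the molecular formula is C14H18Cl3NO3 (counting implicit H from valence).
  C: 14 × 12.011 = 168.154
  Cl: 3 × 35.450 = 106.350
  H: 18 × 1.008 = 18.144
  N: 1 × 14.007 = 14.007
  O: 3 × 15.999 = 47.997
Sum: 14×12.011 + 3×35.450 + 18×1.008 + 1×14.007 + 3×15.999 = 354.652 → 354.65 g/mol.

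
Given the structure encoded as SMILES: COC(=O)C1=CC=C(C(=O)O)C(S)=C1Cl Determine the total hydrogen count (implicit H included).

Walk through each heavy atom and fill implicit hydrogens from standard valence (C 4, N 3, O 2, S 2, halogen 1):
  atom 1: C, bond orders sum to 1 (valence 4) → 3 H
  atom 2: O, bond orders sum to 2 (valence 2) → 0 H
  atom 3: C, bond orders sum to 4 (valence 4) → 0 H
  atom 4: O, bond orders sum to 2 (valence 2) → 0 H
  atom 5: C, bond orders sum to 4 (valence 4) → 0 H
  atom 6: C, bond orders sum to 3 (valence 4) → 1 H
  atom 7: C, bond orders sum to 3 (valence 4) → 1 H
  atom 8: C, bond orders sum to 4 (valence 4) → 0 H
  atom 9: C, bond orders sum to 4 (valence 4) → 0 H
  atom 10: O, bond orders sum to 2 (valence 2) → 0 H
  atom 11: O, bond orders sum to 1 (valence 2) → 1 H
  atom 12: C, bond orders sum to 4 (valence 4) → 0 H
  atom 13: S, bond orders sum to 1 (valence 2) → 1 H
  atom 14: C, bond orders sum to 4 (valence 4) → 0 H
  atom 15: Cl (halogen, monovalent) → 0 H
Total hydrogens: 7.

7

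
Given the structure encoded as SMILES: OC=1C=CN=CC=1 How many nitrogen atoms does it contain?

Scan the SMILES for N atoms (remember two-letter symbols like Cl and Br are single atoms).
Nitrogen count: 1.

1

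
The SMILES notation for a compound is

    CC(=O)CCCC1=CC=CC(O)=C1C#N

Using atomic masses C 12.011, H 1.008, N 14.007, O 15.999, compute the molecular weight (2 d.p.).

203.24 g/mol

First, the molecular formula is C12H13NO2 (counting implicit H from valence).
  C: 12 × 12.011 = 144.132
  H: 13 × 1.008 = 13.104
  N: 1 × 14.007 = 14.007
  O: 2 × 15.999 = 31.998
Sum: 12×12.011 + 13×1.008 + 1×14.007 + 2×15.999 = 203.241 → 203.24 g/mol.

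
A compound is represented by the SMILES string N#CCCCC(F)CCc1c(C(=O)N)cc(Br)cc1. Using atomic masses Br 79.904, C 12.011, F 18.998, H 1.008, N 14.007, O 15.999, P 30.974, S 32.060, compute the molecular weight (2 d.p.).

327.20 g/mol

First, the molecular formula is C14H16BrFN2O (counting implicit H from valence).
  Br: 1 × 79.904 = 79.904
  C: 14 × 12.011 = 168.154
  F: 1 × 18.998 = 18.998
  H: 16 × 1.008 = 16.128
  N: 2 × 14.007 = 28.014
  O: 1 × 15.999 = 15.999
Sum: 1×79.904 + 14×12.011 + 1×18.998 + 16×1.008 + 2×14.007 + 1×15.999 = 327.197 → 327.20 g/mol.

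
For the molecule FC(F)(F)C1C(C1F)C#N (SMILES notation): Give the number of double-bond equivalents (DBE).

3

Degree of unsaturation = (number of rings) + (number of π bonds).
Ring closures in the SMILES: 1.
π bonds: 1 triple bond (each 2 DoU) → 2 DoU from unsaturation.
Total DoU = 1 + 2 = 3.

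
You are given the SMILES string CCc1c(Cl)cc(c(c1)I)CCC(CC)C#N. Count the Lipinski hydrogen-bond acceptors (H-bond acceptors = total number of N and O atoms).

1

N atoms: 1; O atoms: 0.
Lipinski HBA = 1 + 0 = 1.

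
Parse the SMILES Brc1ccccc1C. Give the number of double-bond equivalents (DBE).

4

Molecular formula: C7H7Br.
DoU = (2C + 2 + N − H − X) / 2, where X is the halogen count and O/S are ignored.
    = (2·7 + 2 + 0 − 7 − 1) / 2 = 8 / 2 = 4.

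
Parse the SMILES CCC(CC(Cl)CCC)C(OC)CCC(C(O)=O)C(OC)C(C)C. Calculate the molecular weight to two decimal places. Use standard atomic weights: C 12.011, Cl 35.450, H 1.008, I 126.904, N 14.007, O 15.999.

First, the molecular formula is C19H37ClO4 (counting implicit H from valence).
  C: 19 × 12.011 = 228.209
  Cl: 1 × 35.450 = 35.450
  H: 37 × 1.008 = 37.296
  O: 4 × 15.999 = 63.996
Sum: 19×12.011 + 1×35.450 + 37×1.008 + 4×15.999 = 364.951 → 364.95 g/mol.

364.95 g/mol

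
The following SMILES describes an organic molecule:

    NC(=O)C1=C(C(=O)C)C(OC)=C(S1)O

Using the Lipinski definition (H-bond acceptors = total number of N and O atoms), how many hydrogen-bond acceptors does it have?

N atoms: 1; O atoms: 4.
Lipinski HBA = 1 + 4 = 5.

5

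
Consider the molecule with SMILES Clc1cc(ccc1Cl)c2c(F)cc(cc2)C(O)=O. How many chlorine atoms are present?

2

Scan the SMILES for Cl atoms (remember two-letter symbols like Cl and Br are single atoms).
Chlorine count: 2.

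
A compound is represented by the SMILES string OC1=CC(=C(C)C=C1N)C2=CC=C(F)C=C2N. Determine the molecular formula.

Walk through each heavy atom and fill implicit hydrogens from standard valence (C 4, N 3, O 2, S 2, halogen 1):
  atom 1: O, bond orders sum to 1 (valence 2) → 1 H
  atom 2: C, bond orders sum to 4 (valence 4) → 0 H
  atom 3: C, bond orders sum to 3 (valence 4) → 1 H
  atom 4: C, bond orders sum to 4 (valence 4) → 0 H
  atom 5: C, bond orders sum to 4 (valence 4) → 0 H
  atom 6: C, bond orders sum to 1 (valence 4) → 3 H
  atom 7: C, bond orders sum to 3 (valence 4) → 1 H
  atom 8: C, bond orders sum to 4 (valence 4) → 0 H
  atom 9: N, bond orders sum to 1 (valence 3) → 2 H
  atom 10: C, bond orders sum to 4 (valence 4) → 0 H
  atom 11: C, bond orders sum to 3 (valence 4) → 1 H
  atom 12: C, bond orders sum to 3 (valence 4) → 1 H
  atom 13: C, bond orders sum to 4 (valence 4) → 0 H
  atom 14: F (halogen, monovalent) → 0 H
  atom 15: C, bond orders sum to 3 (valence 4) → 1 H
  atom 16: C, bond orders sum to 4 (valence 4) → 0 H
  atom 17: N, bond orders sum to 1 (valence 3) → 2 H
Totals → C:13, H:13, F:1, N:2, O:1.

C13H13FN2O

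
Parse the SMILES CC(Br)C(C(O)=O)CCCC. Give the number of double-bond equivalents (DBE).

Degree of unsaturation = (number of rings) + (number of π bonds).
Ring closures in the SMILES: 0.
π bonds: 1 double bond (each 1 DoU) → 1 DoU from unsaturation.
Total DoU = 0 + 1 = 1.

1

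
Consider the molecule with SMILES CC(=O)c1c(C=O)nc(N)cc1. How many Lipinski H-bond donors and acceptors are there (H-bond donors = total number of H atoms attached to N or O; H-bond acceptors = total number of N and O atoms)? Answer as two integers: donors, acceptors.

Donors: find every N or O and count the H atoms it carries.
  atom 3 (O): bond orders sum to 2 → 0 H
  atom 7 (O): bond orders sum to 2 → 0 H
  atom 8 (N): bond orders sum to 3 → 0 H
  atom 10 (N): bond orders sum to 1 → 2 H
Lipinski HBD = 2.
Acceptors: N atoms = 2, O atoms = 2 → HBA = 4.

2, 4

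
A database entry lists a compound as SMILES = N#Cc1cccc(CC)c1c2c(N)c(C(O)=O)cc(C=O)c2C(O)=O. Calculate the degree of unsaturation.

13

Molecular formula: C18H14N2O5.
DoU = (2C + 2 + N − H − X) / 2, where X is the halogen count and O/S are ignored.
    = (2·18 + 2 + 2 − 14 − 0) / 2 = 26 / 2 = 13.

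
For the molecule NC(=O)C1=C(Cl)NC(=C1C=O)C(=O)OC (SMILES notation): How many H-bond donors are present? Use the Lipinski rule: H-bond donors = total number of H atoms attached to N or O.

3

Donors: find every N or O and count the H atoms it carries.
  atom 1 (N): bond orders sum to 1 → 2 H
  atom 3 (O): bond orders sum to 2 → 0 H
  atom 7 (N): bond orders sum to 2 → 1 H
  atom 11 (O): bond orders sum to 2 → 0 H
  atom 13 (O): bond orders sum to 2 → 0 H
  atom 14 (O): bond orders sum to 2 → 0 H
Lipinski HBD = 3.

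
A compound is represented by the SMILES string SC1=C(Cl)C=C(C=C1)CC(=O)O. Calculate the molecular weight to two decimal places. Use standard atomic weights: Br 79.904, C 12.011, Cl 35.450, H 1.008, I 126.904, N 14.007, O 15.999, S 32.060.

First, the molecular formula is C8H7ClO2S (counting implicit H from valence).
  C: 8 × 12.011 = 96.088
  Cl: 1 × 35.450 = 35.450
  H: 7 × 1.008 = 7.056
  O: 2 × 15.999 = 31.998
  S: 1 × 32.060 = 32.060
Sum: 8×12.011 + 1×35.450 + 7×1.008 + 2×15.999 + 1×32.060 = 202.652 → 202.65 g/mol.

202.65 g/mol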